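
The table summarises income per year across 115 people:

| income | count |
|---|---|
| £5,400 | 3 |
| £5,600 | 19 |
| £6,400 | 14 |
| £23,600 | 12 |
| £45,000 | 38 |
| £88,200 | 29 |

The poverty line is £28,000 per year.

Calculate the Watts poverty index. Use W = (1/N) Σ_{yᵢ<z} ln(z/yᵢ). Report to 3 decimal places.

Below the line: 3×£5,400, 19×£5,600, 14×£6,400, 12×£23,600 (q = 48 of N = 115).
Log shortfalls: ln(28000/5400) = 1.6458 (×3); ln(28000/5600) = 1.6094 (×19); ln(28000/6400) = 1.4759 (×14); ln(28000/23600) = 0.1710 (×12).
W = 58.230922 / 115 = 0.506.

0.506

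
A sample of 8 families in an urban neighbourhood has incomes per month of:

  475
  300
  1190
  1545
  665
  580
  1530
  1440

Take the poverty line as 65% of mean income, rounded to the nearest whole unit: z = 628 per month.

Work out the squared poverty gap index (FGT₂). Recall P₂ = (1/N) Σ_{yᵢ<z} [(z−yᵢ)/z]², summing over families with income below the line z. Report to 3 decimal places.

0.042

Incomes under z: 300, 475, 580 (q = 3 of N = 8).
Normalized shortfalls: (628−300)/628 = 0.5223; (628−475)/628 = 0.2436; (628−580)/628 = 0.0764.
Squared: 0.2728; 0.0594; 0.0058.
Sum = 0.337988; P₂ = 0.337988 / 8 = 0.042.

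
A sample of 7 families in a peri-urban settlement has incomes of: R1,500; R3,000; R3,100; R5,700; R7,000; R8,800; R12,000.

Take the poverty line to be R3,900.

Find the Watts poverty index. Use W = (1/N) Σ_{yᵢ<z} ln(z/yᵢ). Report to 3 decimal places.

0.207

Poor units: R1,500, R3,000, R3,100 (q = 3 of N = 7).
Log shortfalls: ln(3900/1500) = 0.9555; ln(3900/3000) = 0.2624; ln(3900/3100) = 0.2296.
W = 1.447450 / 7 = 0.207.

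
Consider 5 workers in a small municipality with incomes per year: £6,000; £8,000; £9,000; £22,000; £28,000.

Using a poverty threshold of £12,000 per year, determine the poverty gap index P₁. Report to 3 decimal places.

Below z: £6,000, £8,000, £9,000 (q = 3 of N = 5).
Shortfall ratios: (12000−6000)/12000 = 0.5000; (12000−8000)/12000 = 0.3333; (12000−9000)/12000 = 0.2500.
Sum of shortfalls = 1.083333; P₁ averages over all N: 1.083333 / 5 = 0.217.

0.217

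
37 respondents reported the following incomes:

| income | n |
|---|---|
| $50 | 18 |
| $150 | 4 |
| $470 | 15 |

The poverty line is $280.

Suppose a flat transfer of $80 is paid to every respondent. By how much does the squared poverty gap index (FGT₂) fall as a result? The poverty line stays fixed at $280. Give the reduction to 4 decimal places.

0.2085

Before: below the line — 18×$50, 4×$150; squared poverty gap index (FGT₂) = 0.351558.
After the $80 transfer: below the line — 18×$130, 4×$230; squared poverty gap index (FGT₂) = 0.143064.
Reduction = 0.351558 − 0.143064 = 0.2085.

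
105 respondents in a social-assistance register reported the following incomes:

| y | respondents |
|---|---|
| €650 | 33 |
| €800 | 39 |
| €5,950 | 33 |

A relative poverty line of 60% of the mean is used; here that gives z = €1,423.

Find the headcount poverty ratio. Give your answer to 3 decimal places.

0.686

72 of the 105 respondents have income below €1,423.
H = 72/105 = 0.686.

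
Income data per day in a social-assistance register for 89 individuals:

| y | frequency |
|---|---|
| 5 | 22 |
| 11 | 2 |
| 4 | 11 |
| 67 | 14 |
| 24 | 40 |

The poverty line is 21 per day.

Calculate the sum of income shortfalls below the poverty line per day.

559

Below the line: 11×4, 22×5, 2×11 (q = 35 of N = 89).
Individual gaps: 11×(21−4) = 187; 22×(21−5) = 352; 2×(21−11) = 20.
Aggregate gap = 559.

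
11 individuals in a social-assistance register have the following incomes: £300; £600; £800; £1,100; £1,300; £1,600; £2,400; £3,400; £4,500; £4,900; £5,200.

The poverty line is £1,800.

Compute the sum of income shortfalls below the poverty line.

Poor units: £300, £600, £800, £1,100, £1,300, £1,600 (q = 6 of N = 11).
Individual gaps: 1800−300 = 1500; 1800−600 = 1200; 1800−800 = 1000; 1800−1100 = 700; 1800−1300 = 500; 1800−1600 = 200.
Aggregate gap = £5,100.

£5,100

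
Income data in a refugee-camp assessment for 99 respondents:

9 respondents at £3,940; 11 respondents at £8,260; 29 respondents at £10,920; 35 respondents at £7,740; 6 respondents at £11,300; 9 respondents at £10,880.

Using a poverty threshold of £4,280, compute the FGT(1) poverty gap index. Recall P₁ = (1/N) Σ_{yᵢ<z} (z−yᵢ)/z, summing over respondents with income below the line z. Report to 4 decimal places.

Incomes under z: 9×£3,940 (q = 9 of N = 99).
Shortfall ratios: (4280−3940)/4280 = 0.0794 (×9).
Sum of shortfalls = 0.714953; P₁ averages over all N: 0.714953 / 99 = 0.0072.

0.0072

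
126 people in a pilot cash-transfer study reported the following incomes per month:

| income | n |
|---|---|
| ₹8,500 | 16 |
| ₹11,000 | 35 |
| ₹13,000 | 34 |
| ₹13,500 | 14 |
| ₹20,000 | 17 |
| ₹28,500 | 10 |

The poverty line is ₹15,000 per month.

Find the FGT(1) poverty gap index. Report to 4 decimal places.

0.1762

Below z: 16×₹8,500, 35×₹11,000, 34×₹13,000, 14×₹13,500 (q = 99 of N = 126).
Gap ratios (z−y)/z: (15000−8500)/15000 = 0.4333 (×16); (15000−11000)/15000 = 0.2667 (×35); (15000−13000)/15000 = 0.1333 (×34); (15000−13500)/15000 = 0.1000 (×14).
Sum of shortfalls = 22.200000; P₁ averages over all N: 22.200000 / 126 = 0.1762.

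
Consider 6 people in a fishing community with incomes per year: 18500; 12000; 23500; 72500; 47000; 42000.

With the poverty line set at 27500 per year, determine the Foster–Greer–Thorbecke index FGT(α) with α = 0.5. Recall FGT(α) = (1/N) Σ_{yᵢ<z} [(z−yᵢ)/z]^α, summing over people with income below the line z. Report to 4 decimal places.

Below the line: 12000, 18500, 23500 (q = 3 of N = 6).
Relative gaps: (27500−12000)/27500 = 0.5636; (27500−18500)/27500 = 0.3273; (27500−23500)/27500 = 0.1455.
Raised to α = 0.5: 0.75076; 0.57208; 0.38139.
Sum = 1.704220; FGT(0.5) = 1.704220 / 6 = 0.2840.

0.2840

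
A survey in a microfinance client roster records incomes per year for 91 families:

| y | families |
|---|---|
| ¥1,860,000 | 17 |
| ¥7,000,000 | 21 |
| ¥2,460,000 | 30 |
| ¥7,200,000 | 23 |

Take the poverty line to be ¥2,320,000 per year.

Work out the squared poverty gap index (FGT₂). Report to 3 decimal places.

Poor units: 17×¥1,860,000 (q = 17 of N = 91).
Gap ratios (z−y)/z: (2320000−1860000)/2320000 = 0.1983 (×17).
Squared: 0.0393 (×17).
Sum = 0.668326; P₂ = 0.668326 / 91 = 0.007.

0.007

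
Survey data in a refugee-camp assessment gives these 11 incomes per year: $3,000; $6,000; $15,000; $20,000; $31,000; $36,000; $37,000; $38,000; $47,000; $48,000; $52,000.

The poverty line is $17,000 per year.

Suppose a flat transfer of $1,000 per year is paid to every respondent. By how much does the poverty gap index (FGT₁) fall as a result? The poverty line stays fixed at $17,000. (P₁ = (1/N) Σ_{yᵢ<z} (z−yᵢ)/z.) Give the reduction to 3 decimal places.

0.016

Before: below the line — $3,000, $6,000, $15,000; poverty gap index (FGT₁) = 0.14439.
After the $1,000 transfer: below the line — $4,000, $7,000, $16,000; poverty gap index (FGT₁) = 0.12834.
Reduction = 0.14439 − 0.12834 = 0.016.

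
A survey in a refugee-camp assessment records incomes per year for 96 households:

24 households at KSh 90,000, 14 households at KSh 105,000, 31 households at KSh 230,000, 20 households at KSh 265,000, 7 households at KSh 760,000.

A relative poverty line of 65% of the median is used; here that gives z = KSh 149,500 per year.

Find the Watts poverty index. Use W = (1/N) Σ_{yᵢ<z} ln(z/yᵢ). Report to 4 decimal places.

Poor units: 24×KSh 90,000, 14×KSh 105,000 (q = 38 of N = 96).
Log shortfalls: ln(149500/90000) = 0.5075 (×24); ln(149500/105000) = 0.3533 (×14).
W = 17.126386 / 96 = 0.1784.

0.1784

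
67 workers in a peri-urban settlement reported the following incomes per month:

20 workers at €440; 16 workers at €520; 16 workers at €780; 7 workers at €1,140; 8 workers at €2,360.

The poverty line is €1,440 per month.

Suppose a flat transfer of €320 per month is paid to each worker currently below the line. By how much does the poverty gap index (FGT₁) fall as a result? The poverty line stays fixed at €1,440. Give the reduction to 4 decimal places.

0.1942

Before: below the line — 20×€440, 16×€520, 16×€780, 7×€1,140; poverty gap index (FGT₁) = 0.491086.
After the €320 transfer: below the line — 20×€760, 16×€840, 16×€1,100; poverty gap index (FGT₁) = 0.296849.
Reduction = 0.491086 − 0.296849 = 0.1942.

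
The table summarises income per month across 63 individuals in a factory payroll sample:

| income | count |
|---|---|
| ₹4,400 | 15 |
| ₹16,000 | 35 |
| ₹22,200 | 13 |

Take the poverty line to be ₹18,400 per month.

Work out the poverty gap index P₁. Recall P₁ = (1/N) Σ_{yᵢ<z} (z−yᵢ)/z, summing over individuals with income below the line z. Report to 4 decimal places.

Below the line: 15×₹4,400, 35×₹16,000 (q = 50 of N = 63).
Relative gaps: (18400−4400)/18400 = 0.7609 (×15); (18400−16000)/18400 = 0.1304 (×35).
Sum of shortfalls = 15.978261; P₁ averages over all N: 15.978261 / 63 = 0.2536.

0.2536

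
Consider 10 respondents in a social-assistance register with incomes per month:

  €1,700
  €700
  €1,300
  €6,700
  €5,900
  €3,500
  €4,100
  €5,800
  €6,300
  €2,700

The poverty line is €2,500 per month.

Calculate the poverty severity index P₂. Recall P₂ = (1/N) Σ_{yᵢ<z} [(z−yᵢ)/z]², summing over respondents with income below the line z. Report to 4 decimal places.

0.0851

Poor units: €700, €1,300, €1,700 (q = 3 of N = 10).
Relative gaps: (2500−700)/2500 = 0.7200; (2500−1300)/2500 = 0.4800; (2500−1700)/2500 = 0.3200.
Squared: 0.5184; 0.2304; 0.1024.
Sum = 0.851200; P₂ = 0.851200 / 10 = 0.0851.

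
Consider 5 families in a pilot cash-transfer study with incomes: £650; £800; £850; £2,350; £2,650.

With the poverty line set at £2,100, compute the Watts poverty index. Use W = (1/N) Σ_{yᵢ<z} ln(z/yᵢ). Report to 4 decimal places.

0.6085

Poor units: £650, £800, £850 (q = 3 of N = 5).
ln(z/y) terms: ln(2100/650) = 1.1727; ln(2100/800) = 0.9651; ln(2100/850) = 0.9045.
W = 3.042257 / 5 = 0.6085.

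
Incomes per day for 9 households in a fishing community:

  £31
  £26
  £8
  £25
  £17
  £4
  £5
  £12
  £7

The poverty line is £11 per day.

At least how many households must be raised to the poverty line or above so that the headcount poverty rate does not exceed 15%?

4 of the 9 households are poor, so H = 4/9 = 0.444.
A headcount ratio of at most 15% allows at most ⌊0.15 × 9⌋ = 1 poor households.
So at least 4 − 1 = 3 must be lifted.

3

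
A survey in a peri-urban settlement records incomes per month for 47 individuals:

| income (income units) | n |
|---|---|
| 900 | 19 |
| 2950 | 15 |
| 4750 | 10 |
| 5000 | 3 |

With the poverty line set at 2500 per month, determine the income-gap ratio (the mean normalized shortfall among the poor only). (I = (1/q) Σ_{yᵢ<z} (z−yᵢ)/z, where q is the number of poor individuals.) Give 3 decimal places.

0.640

Below the line: 19×900 (q = 19 of N = 47).
Relative gaps: 0.6400 (×19); sum = 12.160000.
The income-gap ratio divides by q (the poor only): 12.160000 / 19 = 0.640.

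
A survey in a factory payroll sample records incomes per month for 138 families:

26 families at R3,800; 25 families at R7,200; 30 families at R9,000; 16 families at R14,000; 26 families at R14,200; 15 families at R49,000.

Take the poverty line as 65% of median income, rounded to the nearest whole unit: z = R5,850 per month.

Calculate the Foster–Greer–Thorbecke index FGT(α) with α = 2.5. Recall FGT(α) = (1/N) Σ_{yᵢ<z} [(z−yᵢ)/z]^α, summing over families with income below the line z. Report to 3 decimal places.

Below z: 26×R3,800 (q = 26 of N = 138).
Shortfall ratios: (5850−3800)/5850 = 0.3504 (×26).
Raised to α = 2.5: 0.07269 (×26).
Sum = 1.890028; FGT(2.5) = 1.890028 / 138 = 0.014.

0.014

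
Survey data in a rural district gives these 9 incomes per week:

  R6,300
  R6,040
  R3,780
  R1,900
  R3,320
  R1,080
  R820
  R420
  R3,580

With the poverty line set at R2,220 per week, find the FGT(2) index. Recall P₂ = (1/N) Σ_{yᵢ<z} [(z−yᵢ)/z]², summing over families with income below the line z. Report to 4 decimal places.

Poor units: R420, R820, R1,080, R1,900 (q = 4 of N = 9).
Relative gaps: (2220−420)/2220 = 0.8108; (2220−820)/2220 = 0.6306; (2220−1080)/2220 = 0.5135; (2220−1900)/2220 = 0.1441.
Squared: 0.6574; 0.3977; 0.2637; 0.0208.
Sum = 1.339583; P₂ = 1.339583 / 9 = 0.1488.

0.1488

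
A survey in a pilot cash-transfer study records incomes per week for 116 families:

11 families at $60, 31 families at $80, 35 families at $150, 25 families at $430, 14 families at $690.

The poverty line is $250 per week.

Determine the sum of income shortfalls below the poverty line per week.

Below the line: 11×$60, 31×$80, 35×$150 (q = 77 of N = 116).
Individual gaps: 11×(250−60) = 2090; 31×(250−80) = 5270; 35×(250−150) = 3500.
Aggregate gap = $10,860.

$10,860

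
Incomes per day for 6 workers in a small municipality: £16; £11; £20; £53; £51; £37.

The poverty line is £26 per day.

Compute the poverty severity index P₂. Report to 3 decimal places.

0.089

Below the line: £11, £16, £20 (q = 3 of N = 6).
Shortfall ratios: (26−11)/26 = 0.5769; (26−16)/26 = 0.3846; (26−20)/26 = 0.2308.
Squared: 0.3328; 0.1479; 0.0533.
Sum = 0.534024; P₂ = 0.534024 / 6 = 0.089.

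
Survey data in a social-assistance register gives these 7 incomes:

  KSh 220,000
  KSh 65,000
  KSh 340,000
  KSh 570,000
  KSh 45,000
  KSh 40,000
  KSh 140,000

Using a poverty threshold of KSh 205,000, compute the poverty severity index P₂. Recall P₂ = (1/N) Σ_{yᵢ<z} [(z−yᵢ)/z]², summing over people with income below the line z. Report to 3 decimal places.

0.261

Incomes under z: KSh 40,000, KSh 45,000, KSh 65,000, KSh 140,000 (q = 4 of N = 7).
Gap ratios (z−y)/z: (205000−40000)/205000 = 0.8049; (205000−45000)/205000 = 0.7805; (205000−65000)/205000 = 0.6829; (205000−140000)/205000 = 0.3171.
Squared: 0.6478; 0.6092; 0.4664; 0.1005.
Sum = 1.823914; P₂ = 1.823914 / 7 = 0.261.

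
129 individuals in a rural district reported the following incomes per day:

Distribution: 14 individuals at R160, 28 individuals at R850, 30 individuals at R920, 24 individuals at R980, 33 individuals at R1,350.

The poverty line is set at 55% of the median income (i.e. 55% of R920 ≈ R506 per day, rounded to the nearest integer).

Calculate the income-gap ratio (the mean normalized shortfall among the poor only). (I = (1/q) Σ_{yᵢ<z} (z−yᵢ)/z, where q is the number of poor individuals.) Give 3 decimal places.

0.684

Poor units: 14×R160 (q = 14 of N = 129).
Shortfall ratios (z−y)/z: 0.6838 (×14); sum = 9.573123.
I averages over the q = 14 poor units only: 9.573123 / 14 = 0.684.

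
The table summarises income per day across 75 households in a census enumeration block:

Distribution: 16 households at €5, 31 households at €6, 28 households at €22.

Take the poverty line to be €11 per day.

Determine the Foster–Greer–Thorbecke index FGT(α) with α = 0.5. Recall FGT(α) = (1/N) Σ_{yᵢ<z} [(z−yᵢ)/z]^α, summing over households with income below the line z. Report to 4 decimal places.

0.4362

Poor units: 16×€5, 31×€6 (q = 47 of N = 75).
Relative gaps: (11−5)/11 = 0.5455 (×16); (11−6)/11 = 0.4545 (×31).
Raised to α = 0.5: 0.73855 (×16); 0.67420 (×31).
Sum = 32.716979; FGT(0.5) = 32.716979 / 75 = 0.4362.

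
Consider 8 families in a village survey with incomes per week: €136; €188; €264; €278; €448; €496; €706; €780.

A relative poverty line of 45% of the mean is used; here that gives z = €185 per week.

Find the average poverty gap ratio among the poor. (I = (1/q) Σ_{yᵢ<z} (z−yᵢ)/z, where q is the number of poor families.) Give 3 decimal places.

0.265

Incomes under z: €136 (q = 1 of N = 8).
Shortfall ratios (z−y)/z: 0.2649; sum = 0.264865.
I averages over the q = 1 poor units only: 0.264865 / 1 = 0.265.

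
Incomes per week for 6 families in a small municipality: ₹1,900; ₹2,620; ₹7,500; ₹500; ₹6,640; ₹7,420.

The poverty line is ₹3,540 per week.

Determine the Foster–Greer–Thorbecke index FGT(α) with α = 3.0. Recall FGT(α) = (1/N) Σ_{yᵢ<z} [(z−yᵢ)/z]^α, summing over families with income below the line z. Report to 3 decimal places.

0.125

Below the line: ₹500, ₹1,900, ₹2,620 (q = 3 of N = 6).
Normalized shortfalls: (3540−500)/3540 = 0.8588; (3540−1900)/3540 = 0.4633; (3540−2620)/3540 = 0.2599.
Raised to α = 3.0: 0.63330; 0.09943; 0.01755.
Sum = 0.750286; FGT(3.0) = 0.750286 / 6 = 0.125.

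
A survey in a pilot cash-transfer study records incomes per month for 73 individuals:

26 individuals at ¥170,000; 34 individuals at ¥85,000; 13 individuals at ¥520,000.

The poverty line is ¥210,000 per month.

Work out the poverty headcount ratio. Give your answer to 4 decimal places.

60 of the 73 individuals have income below ¥210,000.
H = 60/73 = 0.8219.

0.8219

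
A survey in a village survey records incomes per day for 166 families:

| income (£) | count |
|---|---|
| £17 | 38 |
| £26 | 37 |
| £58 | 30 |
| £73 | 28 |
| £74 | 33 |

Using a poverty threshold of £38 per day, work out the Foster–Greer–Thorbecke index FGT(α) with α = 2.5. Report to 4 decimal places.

0.0645

Poor units: 38×£17, 37×£26 (q = 75 of N = 166).
Gap ratios (z−y)/z: (38−17)/38 = 0.5526 (×38); (38−26)/38 = 0.3158 (×37).
Raised to α = 2.5: 0.22703 (×38); 0.05604 (×37).
Sum = 10.700720; FGT(2.5) = 10.700720 / 166 = 0.0645.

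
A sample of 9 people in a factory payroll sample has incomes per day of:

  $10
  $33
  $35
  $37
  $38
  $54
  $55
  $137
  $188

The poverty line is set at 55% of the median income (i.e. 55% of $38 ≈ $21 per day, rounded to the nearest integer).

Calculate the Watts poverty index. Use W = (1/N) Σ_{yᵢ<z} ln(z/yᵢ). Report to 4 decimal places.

Incomes under z: $10 (q = 1 of N = 9).
Log gaps: ln(21/10) = 0.7419.
W = 0.741937 / 9 = 0.0824.

0.0824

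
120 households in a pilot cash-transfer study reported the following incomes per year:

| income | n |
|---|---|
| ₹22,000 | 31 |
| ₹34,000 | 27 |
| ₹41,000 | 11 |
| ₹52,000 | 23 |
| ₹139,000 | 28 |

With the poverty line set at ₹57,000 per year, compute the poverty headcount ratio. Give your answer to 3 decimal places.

0.767

92 of the 120 households have income below ₹57,000.
H = 92/120 = 0.767.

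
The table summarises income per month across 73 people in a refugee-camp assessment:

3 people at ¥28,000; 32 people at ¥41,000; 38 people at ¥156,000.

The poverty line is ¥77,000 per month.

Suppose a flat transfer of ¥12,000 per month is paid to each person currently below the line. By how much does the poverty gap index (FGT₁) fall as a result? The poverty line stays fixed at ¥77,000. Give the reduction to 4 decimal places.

0.0747

Before: below the line — 3×¥28,000, 32×¥41,000; poverty gap index (FGT₁) = 0.231098.
After the ¥12,000 transfer: below the line — 3×¥40,000, 32×¥53,000; poverty gap index (FGT₁) = 0.156378.
Reduction = 0.231098 − 0.156378 = 0.0747.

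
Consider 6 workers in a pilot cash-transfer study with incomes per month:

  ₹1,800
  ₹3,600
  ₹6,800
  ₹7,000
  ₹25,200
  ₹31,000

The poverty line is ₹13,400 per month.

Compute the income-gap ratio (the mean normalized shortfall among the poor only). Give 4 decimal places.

0.6418

Poor units: ₹1,800, ₹3,600, ₹6,800, ₹7,000 (q = 4 of N = 6).
Relative gaps: 0.8657, 0.7313, 0.4925, 0.4776; sum = 2.567164.
The income-gap ratio divides by q (the poor only): 2.567164 / 4 = 0.6418.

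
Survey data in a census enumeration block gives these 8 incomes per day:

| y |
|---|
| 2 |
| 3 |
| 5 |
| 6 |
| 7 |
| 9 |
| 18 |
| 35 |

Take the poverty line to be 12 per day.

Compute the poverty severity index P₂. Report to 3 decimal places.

0.260

Below z: 2, 3, 5, 6, 7, 9 (q = 6 of N = 8).
Relative gaps: (12−2)/12 = 0.8333; (12−3)/12 = 0.7500; (12−5)/12 = 0.5833; (12−6)/12 = 0.5000; (12−7)/12 = 0.4167; (12−9)/12 = 0.2500.
Squared: 0.6944; 0.5625; 0.3403; 0.2500; 0.1736; 0.0625.
Sum = 2.083333; P₂ = 2.083333 / 8 = 0.260.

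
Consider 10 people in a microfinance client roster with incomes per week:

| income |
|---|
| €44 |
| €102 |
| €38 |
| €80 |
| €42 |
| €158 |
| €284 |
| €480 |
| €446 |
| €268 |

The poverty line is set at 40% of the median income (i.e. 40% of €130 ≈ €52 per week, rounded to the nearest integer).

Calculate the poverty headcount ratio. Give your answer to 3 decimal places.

0.300

3 of the 10 people have income below €52.
H = 3/10 = 0.300.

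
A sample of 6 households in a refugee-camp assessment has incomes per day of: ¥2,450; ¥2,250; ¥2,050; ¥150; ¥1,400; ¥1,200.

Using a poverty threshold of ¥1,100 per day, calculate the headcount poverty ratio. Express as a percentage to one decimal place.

16.7%

1 of the 6 households have income below ¥1,100.
H = 1/6 = 16.7%.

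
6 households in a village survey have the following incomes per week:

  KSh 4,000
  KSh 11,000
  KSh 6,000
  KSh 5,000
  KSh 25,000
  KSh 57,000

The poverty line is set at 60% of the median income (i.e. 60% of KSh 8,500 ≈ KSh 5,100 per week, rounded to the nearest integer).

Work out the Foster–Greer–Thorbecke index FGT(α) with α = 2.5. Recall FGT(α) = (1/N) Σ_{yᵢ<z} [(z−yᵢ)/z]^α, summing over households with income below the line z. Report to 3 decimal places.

Below the line: KSh 4,000, KSh 5,000 (q = 2 of N = 6).
Gap ratios (z−y)/z: (5100−4000)/5100 = 0.2157; (5100−5000)/5100 = 0.0196.
Raised to α = 2.5: 0.02161; 0.00005.
Sum = 0.021659; FGT(2.5) = 0.021659 / 6 = 0.004.

0.004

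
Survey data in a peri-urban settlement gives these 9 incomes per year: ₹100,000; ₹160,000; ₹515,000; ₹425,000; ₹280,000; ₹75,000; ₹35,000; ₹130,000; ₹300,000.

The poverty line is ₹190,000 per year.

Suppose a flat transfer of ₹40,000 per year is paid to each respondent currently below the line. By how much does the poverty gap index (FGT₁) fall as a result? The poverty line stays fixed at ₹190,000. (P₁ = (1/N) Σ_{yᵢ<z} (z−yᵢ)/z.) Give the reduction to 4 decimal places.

Before: below the line — ₹35,000, ₹75,000, ₹100,000, ₹130,000, ₹160,000; poverty gap index (FGT₁) = 0.263158.
After the ₹40,000 transfer: below the line — ₹75,000, ₹115,000, ₹140,000, ₹170,000; poverty gap index (FGT₁) = 0.152047.
Reduction = 0.263158 − 0.152047 = 0.1111.

0.1111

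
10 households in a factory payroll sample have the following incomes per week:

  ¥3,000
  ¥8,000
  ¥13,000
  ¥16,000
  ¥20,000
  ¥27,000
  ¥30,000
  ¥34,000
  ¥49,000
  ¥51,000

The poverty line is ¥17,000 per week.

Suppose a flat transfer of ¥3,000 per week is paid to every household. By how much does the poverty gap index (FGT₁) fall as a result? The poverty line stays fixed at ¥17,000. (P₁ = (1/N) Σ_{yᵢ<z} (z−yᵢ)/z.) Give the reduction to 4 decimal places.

0.0588

Before: below the line — ¥3,000, ¥8,000, ¥13,000, ¥16,000; poverty gap index (FGT₁) = 0.164706.
After the ¥3,000 transfer: below the line — ¥6,000, ¥11,000, ¥16,000; poverty gap index (FGT₁) = 0.105882.
Reduction = 0.164706 − 0.105882 = 0.0588.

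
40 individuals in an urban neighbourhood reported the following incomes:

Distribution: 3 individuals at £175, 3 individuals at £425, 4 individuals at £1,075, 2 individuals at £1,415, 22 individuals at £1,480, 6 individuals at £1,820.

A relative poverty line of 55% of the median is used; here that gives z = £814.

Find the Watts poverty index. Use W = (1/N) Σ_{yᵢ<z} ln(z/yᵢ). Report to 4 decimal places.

0.1640

Below z: 3×£175, 3×£425 (q = 6 of N = 40).
Log shortfalls: ln(814/175) = 1.5372 (×3); ln(814/425) = 0.6499 (×3).
W = 6.561137 / 40 = 0.1640.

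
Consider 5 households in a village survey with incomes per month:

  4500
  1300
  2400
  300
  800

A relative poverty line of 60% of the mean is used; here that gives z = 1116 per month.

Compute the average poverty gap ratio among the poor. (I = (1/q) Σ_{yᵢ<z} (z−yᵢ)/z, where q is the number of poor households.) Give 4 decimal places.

Incomes under z: 300, 800 (q = 2 of N = 5).
Relative gaps: 0.7312, 0.2832; sum = 1.014337.
The income-gap ratio divides by q (the poor only): 1.014337 / 2 = 0.5072.

0.5072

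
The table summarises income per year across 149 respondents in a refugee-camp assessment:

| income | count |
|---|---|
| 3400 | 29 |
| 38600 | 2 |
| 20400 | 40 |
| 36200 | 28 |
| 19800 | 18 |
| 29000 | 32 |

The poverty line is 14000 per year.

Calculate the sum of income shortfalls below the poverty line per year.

307400

Incomes under z: 29×3400 (q = 29 of N = 149).
Individual gaps: 29×(14000−3400) = 307400.
Aggregate gap = 307400.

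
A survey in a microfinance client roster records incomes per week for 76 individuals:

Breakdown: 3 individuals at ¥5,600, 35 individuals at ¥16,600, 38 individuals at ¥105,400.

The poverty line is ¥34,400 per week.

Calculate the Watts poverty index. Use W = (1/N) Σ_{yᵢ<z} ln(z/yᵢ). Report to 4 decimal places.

0.4072

Below the line: 3×¥5,600, 35×¥16,600 (q = 38 of N = 76).
Log gaps: ln(34400/5600) = 1.8153 (×3); ln(34400/16600) = 0.7287 (×35).
W = 30.948755 / 76 = 0.4072.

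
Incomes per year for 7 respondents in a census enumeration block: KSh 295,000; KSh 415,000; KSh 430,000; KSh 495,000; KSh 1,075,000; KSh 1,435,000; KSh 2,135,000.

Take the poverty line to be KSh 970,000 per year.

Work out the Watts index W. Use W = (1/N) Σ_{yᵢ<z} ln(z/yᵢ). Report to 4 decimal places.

Poor units: KSh 295,000, KSh 415,000, KSh 430,000, KSh 495,000 (q = 4 of N = 7).
ln(z/y) terms: ln(970000/295000) = 1.1903; ln(970000/415000) = 0.8490; ln(970000/430000) = 0.8135; ln(970000/495000) = 0.6727.
W = 3.525587 / 7 = 0.5037.

0.5037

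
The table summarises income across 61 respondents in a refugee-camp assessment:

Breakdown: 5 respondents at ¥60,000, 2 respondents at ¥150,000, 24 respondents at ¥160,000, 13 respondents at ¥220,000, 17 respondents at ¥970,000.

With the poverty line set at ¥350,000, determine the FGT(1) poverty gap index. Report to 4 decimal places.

0.3794

Poor units: 5×¥60,000, 2×¥150,000, 24×¥160,000, 13×¥220,000 (q = 44 of N = 61).
Gap ratios (z−y)/z: (350000−60000)/350000 = 0.8286 (×5); (350000−150000)/350000 = 0.5714 (×2); (350000−160000)/350000 = 0.5429 (×24); (350000−220000)/350000 = 0.3714 (×13).
Sum of shortfalls = 23.142857; P₁ averages over all N: 23.142857 / 61 = 0.3794.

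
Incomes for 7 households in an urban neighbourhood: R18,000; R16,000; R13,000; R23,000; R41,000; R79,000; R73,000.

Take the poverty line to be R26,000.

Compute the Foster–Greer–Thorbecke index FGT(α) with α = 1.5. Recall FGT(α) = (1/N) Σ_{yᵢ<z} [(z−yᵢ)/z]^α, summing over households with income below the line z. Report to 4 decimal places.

0.1146

Below z: R13,000, R16,000, R18,000, R23,000 (q = 4 of N = 7).
Normalized shortfalls: (26000−13000)/26000 = 0.5000; (26000−16000)/26000 = 0.3846; (26000−18000)/26000 = 0.3077; (26000−23000)/26000 = 0.1154.
Raised to α = 1.5: 0.35355; 0.23853; 0.17068; 0.03919.
Sum = 0.801953; FGT(1.5) = 0.801953 / 7 = 0.1146.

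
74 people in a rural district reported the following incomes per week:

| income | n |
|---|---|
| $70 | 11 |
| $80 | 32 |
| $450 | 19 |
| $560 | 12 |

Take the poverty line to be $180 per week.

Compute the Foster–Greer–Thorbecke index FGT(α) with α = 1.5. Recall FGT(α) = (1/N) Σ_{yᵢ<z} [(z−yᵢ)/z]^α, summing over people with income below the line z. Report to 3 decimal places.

0.250

Incomes under z: 11×$70, 32×$80 (q = 43 of N = 74).
Normalized shortfalls: (180−70)/180 = 0.6111 (×11); (180−80)/180 = 0.5556 (×32).
Raised to α = 1.5: 0.47773 (×11); 0.41409 (×32).
Sum = 18.505776; FGT(1.5) = 18.505776 / 74 = 0.250.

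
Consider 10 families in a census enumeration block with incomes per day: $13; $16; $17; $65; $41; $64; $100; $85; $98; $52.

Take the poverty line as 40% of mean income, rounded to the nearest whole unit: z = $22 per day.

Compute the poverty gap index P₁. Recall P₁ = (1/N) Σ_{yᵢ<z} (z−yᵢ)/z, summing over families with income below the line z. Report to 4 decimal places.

0.0909

Below the line: $13, $16, $17 (q = 3 of N = 10).
Relative gaps: (22−13)/22 = 0.4091; (22−16)/22 = 0.2727; (22−17)/22 = 0.2273.
Sum of shortfalls = 0.909091; P₁ averages over all N: 0.909091 / 10 = 0.0909.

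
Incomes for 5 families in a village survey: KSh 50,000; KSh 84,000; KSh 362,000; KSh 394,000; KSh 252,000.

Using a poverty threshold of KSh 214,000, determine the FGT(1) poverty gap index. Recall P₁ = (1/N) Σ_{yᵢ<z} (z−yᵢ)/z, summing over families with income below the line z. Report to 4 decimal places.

0.2748

Below z: KSh 50,000, KSh 84,000 (q = 2 of N = 5).
Gap ratios (z−y)/z: (214000−50000)/214000 = 0.7664; (214000−84000)/214000 = 0.6075.
Σ = 1.373832. Dividing by the full population N = 5 gives P₁ = 0.2748.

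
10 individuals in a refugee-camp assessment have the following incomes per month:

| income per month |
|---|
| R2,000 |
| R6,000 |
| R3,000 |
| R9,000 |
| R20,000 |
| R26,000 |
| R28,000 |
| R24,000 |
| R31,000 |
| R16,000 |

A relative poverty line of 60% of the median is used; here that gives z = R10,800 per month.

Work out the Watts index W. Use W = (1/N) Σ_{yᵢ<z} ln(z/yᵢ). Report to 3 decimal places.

0.374

Below the line: R2,000, R3,000, R6,000, R9,000 (q = 4 of N = 10).
Log gaps: ln(10800/2000) = 1.6864; ln(10800/3000) = 1.2809; ln(10800/6000) = 0.5878; ln(10800/9000) = 0.1823.
W = 3.737441 / 10 = 0.374.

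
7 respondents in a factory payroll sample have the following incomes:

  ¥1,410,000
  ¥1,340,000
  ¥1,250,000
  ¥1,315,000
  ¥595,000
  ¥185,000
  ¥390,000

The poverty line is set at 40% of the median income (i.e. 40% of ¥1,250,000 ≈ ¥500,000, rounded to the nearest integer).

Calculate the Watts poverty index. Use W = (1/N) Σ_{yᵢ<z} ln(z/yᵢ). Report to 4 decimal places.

Poor units: ¥185,000, ¥390,000 (q = 2 of N = 7).
ln(z/y) terms: ln(500000/185000) = 0.9943; ln(500000/390000) = 0.2485.
W = 1.242714 / 7 = 0.1775.

0.1775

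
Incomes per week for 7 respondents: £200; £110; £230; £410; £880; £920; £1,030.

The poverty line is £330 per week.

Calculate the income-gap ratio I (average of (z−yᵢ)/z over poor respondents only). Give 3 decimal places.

Below the line: £110, £200, £230 (q = 3 of N = 7).
Relative gaps: 0.6667, 0.3939, 0.3030; sum = 1.363636.
I averages over the q = 3 poor units only: 1.363636 / 3 = 0.455.

0.455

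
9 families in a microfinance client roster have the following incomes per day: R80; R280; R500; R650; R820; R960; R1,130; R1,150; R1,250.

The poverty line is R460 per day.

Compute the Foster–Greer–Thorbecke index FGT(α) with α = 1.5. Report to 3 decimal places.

Below the line: R80, R280 (q = 2 of N = 9).
Relative gaps: (460−80)/460 = 0.8261; (460−280)/460 = 0.3913.
Raised to α = 1.5: 0.75082; 0.24478.
Sum = 0.995603; FGT(1.5) = 0.995603 / 9 = 0.111.

0.111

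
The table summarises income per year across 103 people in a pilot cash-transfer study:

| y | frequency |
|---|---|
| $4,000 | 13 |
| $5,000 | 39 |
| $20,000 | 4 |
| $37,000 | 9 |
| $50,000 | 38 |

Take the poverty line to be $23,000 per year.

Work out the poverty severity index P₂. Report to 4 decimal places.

Poor units: 13×$4,000, 39×$5,000, 4×$20,000 (q = 56 of N = 103).
Relative gaps: (23000−4000)/23000 = 0.8261 (×13); (23000−5000)/23000 = 0.7826 (×39); (23000−20000)/23000 = 0.1304 (×4).
Squared: 0.6824 (×13); 0.6125 (×39); 0.0170 (×4).
Sum = 32.826087; P₂ = 32.826087 / 103 = 0.3187.

0.3187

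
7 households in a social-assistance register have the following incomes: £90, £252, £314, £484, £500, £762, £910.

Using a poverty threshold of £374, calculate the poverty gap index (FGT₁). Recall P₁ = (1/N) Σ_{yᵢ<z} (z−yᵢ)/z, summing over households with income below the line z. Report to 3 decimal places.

Incomes under z: £90, £252, £314 (q = 3 of N = 7).
Normalized shortfalls: (374−90)/374 = 0.7594; (374−252)/374 = 0.3262; (374−314)/374 = 0.1604.
Sum of shortfalls = 1.245989; P₁ averages over all N: 1.245989 / 7 = 0.178.

0.178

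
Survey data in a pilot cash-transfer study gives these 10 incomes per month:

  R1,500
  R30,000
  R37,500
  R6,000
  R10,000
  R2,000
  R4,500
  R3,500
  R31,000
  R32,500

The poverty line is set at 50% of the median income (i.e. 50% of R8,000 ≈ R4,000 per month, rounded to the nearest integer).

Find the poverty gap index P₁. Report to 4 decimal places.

0.1250

Incomes under z: R1,500, R2,000, R3,500 (q = 3 of N = 10).
Normalized shortfalls: (4000−1500)/4000 = 0.6250; (4000−2000)/4000 = 0.5000; (4000−3500)/4000 = 0.1250.
Σ = 1.250000. Dividing by the full population N = 10 gives P₁ = 0.1250.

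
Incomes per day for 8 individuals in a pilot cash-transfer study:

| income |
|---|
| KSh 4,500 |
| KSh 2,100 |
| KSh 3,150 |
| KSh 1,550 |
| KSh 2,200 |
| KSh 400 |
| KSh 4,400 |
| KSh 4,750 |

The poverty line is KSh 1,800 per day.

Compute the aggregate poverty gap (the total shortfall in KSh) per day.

KSh 1,650

Incomes under z: KSh 400, KSh 1,550 (q = 2 of N = 8).
Individual gaps: 1800−400 = 1400; 1800−1550 = 250.
Aggregate gap = KSh 1,650.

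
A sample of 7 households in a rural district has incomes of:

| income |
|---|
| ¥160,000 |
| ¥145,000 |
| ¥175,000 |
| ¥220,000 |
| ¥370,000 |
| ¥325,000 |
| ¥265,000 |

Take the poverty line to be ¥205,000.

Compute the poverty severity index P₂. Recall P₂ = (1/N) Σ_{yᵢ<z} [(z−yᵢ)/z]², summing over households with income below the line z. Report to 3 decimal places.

Poor units: ¥145,000, ¥160,000, ¥175,000 (q = 3 of N = 7).
Shortfall ratios: (205000−145000)/205000 = 0.2927; (205000−160000)/205000 = 0.2195; (205000−175000)/205000 = 0.1463.
Squared: 0.0857; 0.0482; 0.0214.
Sum = 0.155265; P₂ = 0.155265 / 7 = 0.022.

0.022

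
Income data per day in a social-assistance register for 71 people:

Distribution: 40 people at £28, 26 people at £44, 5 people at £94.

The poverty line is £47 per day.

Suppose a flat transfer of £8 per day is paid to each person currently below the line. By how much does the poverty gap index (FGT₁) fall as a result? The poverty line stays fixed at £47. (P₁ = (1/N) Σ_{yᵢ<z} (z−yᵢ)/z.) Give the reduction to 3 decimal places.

Before: below the line — 40×£28, 26×£44; poverty gap index (FGT₁) = 0.25112.
After the £8 transfer: below the line — 40×£36; poverty gap index (FGT₁) = 0.13185.
Reduction = 0.25112 − 0.13185 = 0.119.

0.119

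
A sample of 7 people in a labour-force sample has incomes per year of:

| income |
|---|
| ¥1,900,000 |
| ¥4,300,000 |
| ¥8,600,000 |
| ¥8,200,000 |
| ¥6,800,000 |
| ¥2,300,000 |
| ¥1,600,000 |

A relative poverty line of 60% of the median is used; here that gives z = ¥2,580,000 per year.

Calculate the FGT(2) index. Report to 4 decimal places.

0.0322

Below z: ¥1,600,000, ¥1,900,000, ¥2,300,000 (q = 3 of N = 7).
Relative gaps: (2580000−1600000)/2580000 = 0.3798; (2580000−1900000)/2580000 = 0.2636; (2580000−2300000)/2580000 = 0.1085.
Squared: 0.1443; 0.0695; 0.0118.
Sum = 0.225527; P₂ = 0.225527 / 7 = 0.0322.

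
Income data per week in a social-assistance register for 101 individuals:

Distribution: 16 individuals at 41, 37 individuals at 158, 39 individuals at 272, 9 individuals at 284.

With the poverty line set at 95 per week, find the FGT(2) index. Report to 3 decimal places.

Below the line: 16×41 (q = 16 of N = 101).
Relative gaps: (95−41)/95 = 0.5684 (×16).
Squared: 0.3231 (×16).
Sum = 5.169640; P₂ = 5.169640 / 101 = 0.051.

0.051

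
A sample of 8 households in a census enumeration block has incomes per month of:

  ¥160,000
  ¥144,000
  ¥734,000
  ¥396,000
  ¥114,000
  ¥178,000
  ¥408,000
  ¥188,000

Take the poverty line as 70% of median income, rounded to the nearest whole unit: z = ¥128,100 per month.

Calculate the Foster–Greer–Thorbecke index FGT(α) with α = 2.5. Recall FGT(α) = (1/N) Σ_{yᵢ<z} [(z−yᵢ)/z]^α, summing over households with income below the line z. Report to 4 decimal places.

Poor units: ¥114,000 (q = 1 of N = 8).
Normalized shortfalls: (128100−114000)/128100 = 0.1101.
Raised to α = 2.5: 0.00402.
Sum = 0.004020; FGT(2.5) = 0.004020 / 8 = 0.0005.

0.0005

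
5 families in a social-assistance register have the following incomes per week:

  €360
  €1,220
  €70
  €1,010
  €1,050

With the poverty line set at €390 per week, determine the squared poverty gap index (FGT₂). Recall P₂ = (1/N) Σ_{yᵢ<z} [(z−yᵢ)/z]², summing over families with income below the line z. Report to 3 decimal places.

Below the line: €70, €360 (q = 2 of N = 5).
Shortfall ratios: (390−70)/390 = 0.8205; (390−360)/390 = 0.0769.
Squared: 0.6732; 0.0059.
Sum = 0.679158; P₂ = 0.679158 / 5 = 0.136.

0.136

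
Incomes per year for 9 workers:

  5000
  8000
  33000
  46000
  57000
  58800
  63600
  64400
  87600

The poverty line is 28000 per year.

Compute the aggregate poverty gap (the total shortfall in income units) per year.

43000

Below the line: 5000, 8000 (q = 2 of N = 9).
Individual gaps: 28000−5000 = 23000; 28000−8000 = 20000.
Aggregate gap = 43000.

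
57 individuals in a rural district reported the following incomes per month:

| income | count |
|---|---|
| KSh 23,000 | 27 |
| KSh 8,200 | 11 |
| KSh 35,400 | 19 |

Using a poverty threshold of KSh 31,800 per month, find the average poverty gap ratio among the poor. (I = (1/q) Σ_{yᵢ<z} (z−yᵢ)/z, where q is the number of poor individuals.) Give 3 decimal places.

0.411

Poor units: 11×KSh 8,200, 27×KSh 23,000 (q = 38 of N = 57).
Shortfall ratios (z−y)/z: 0.7421 (×11), 0.2767 (×27); sum = 15.635220.
I averages over the q = 38 poor units only: 15.635220 / 38 = 0.411.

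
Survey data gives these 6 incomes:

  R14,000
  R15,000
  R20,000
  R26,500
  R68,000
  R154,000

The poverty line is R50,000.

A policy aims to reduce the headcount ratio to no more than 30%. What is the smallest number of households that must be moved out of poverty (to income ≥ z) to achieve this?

3

Currently q = 4 of N = 6 are below the line (H = 0.667).
A headcount ratio of at most 30% allows at most ⌊0.30 × 6⌋ = 1 poor households.
So at least 4 − 1 = 3 must be lifted.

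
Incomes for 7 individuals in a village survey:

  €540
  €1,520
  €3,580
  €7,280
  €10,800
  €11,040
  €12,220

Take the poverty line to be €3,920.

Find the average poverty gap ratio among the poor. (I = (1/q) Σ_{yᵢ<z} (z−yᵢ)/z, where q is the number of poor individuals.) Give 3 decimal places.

0.520

Below z: €540, €1,520, €3,580 (q = 3 of N = 7).
Shortfall ratios (z−y)/z: 0.8622, 0.6122, 0.0867; sum = 1.561224.
I averages over the q = 3 poor units only: 1.561224 / 3 = 0.520.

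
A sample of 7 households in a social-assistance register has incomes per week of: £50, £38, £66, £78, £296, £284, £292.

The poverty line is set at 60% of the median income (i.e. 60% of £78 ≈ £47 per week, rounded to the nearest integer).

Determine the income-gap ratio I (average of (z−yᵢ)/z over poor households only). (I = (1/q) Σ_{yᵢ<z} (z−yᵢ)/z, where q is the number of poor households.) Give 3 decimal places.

0.191

Poor units: £38 (q = 1 of N = 7).
Relative gaps: 0.1915; sum = 0.191489.
I averages over the q = 1 poor units only: 0.191489 / 1 = 0.191.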